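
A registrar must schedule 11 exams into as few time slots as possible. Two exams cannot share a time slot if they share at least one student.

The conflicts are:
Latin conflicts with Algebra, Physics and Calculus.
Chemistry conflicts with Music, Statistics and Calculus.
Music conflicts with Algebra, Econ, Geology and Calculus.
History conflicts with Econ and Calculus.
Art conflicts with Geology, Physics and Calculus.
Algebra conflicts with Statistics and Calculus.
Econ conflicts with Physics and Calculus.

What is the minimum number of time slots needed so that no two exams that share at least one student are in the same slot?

3

Chemistry, Music, Calculus are mutually in conflict, so at least 3 time slots are needed.
A valid assignment using 3 time slots: Latin=2, Chemistry=3, Music=2, History=2, Art=2, Algebra=3, Econ=3, Statistics=1, Geology=1, Physics=1, Calculus=1. Each listed conflict is separated.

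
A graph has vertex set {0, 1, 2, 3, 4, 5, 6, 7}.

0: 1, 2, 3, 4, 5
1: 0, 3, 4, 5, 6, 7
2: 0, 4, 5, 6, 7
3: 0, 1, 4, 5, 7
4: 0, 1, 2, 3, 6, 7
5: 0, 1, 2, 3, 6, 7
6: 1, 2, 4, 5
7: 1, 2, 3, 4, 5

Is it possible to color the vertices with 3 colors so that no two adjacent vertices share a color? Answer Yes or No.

No

0, 1, 3, 5 are mutually adjacent (a clique of size 4), so at least 4 colors are needed.
So 3 colors are not enough.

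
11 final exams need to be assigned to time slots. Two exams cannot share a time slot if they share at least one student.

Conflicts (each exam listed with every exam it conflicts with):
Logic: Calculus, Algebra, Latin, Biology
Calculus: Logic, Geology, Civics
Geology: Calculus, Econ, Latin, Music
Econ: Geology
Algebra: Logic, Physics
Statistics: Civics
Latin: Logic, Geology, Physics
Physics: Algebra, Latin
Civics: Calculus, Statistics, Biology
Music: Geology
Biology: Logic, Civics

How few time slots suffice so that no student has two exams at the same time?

2

Latin and Physics conflict, so at least 2 time slots are needed.
2 time slots suffice: time slot 1 → {Logic, Geology, Physics, Civics}; time slot 2 → {Calculus, Econ, Algebra, Statistics, Latin, Music, Biology}. No two conflicting exams share a time slot.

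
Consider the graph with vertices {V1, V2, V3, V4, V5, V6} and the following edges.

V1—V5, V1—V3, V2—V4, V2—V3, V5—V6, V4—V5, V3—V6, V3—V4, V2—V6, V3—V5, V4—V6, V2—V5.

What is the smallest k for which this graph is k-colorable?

5

V2, V3, V4, V5, V6 are pairwise adjacent (a clique of size 5), so at least 5 colors are needed.
A valid assignment using 5 colors: V1=3, V2=3, V3=2, V4=5, V5=1, V6=4. Each edge has distinct colors on its endpoints.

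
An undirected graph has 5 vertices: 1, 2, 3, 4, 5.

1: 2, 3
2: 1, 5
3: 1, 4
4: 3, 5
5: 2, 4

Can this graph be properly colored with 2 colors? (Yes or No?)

No

The cycle 1-2-5-4-3-1 has odd length 5, so it cannot be 2-colored; at least 3 colors are needed.
So 2 colors are not enough.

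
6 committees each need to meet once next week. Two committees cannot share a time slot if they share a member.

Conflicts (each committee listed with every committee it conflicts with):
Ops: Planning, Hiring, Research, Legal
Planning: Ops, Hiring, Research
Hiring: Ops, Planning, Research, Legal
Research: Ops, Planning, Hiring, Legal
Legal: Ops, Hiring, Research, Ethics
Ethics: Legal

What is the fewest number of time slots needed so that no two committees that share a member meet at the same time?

4

Ops, Hiring, Research, Legal all conflict with each other, so at least 4 time slots are needed.
4 time slots suffice: time slot 1 → {Planning, Legal}; time slot 2 → {Research, Ethics}; time slot 3 → {Hiring}; time slot 4 → {Ops}. No two conflicting committees share a time slot.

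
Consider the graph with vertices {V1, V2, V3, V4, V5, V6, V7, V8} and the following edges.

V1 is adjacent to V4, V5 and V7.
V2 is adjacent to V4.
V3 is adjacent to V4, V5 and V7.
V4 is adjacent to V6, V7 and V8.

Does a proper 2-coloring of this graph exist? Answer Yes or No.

V3, V4, V7 are pairwise adjacent, so at least 3 colors are needed.
So 2 colors are not enough.

No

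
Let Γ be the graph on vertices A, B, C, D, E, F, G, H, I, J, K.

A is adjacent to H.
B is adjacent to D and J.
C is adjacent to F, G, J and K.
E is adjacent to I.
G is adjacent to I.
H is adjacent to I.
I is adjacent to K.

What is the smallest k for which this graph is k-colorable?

2

E and I are adjacent, so at least 2 colors are needed.
2 colors suffice: color 1 → {A, B, C, I}; color 2 → {D, E, F, G, H, J, K}. Every edge joins two different colors.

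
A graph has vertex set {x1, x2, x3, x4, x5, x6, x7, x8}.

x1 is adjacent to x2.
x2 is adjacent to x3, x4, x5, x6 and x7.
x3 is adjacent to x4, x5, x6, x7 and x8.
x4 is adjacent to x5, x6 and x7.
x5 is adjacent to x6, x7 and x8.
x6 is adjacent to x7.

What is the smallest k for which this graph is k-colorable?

x2, x3, x4, x5, x6, x7 are mutually adjacent (a clique of size 6), so at least 6 colors are needed.
6 colors suffice: color 1 → {x1, x3}; color 2 → {x5}; color 3 → {x2, x8}; color 4 → {x7}; color 5 → {x6}; color 6 → {x4}. Each edge has distinct colors on its endpoints.

6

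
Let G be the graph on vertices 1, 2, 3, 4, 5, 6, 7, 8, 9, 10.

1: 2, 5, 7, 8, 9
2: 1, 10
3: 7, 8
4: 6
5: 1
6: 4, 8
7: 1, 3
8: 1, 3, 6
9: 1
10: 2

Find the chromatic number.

2

1 and 9 are adjacent, so at least 2 colors are needed.
A valid assignment using 2 colors: 1=red, 2=blue, 3=red, 4=blue, 5=blue, 6=red, 7=blue, 8=blue, 9=blue, 10=red. Each edge has distinct colors on its endpoints.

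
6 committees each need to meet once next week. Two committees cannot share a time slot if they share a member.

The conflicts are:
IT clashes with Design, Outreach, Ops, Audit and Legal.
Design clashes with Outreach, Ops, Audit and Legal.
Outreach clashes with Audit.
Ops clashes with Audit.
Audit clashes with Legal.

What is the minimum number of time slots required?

IT, Design, Outreach, Audit are mutually in conflict, so at least 4 time slots are needed.
4 time slots suffice: time slot 1 → {Design}; time slot 2 → {Audit}; time slot 3 → {IT}; time slot 4 → {Outreach, Ops, Legal}. No two conflicting committees share a time slot.

4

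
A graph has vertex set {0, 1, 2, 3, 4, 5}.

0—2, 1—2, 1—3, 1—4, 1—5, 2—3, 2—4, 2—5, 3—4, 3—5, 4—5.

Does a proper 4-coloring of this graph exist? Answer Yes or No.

No

1, 2, 3, 4, 5 form a clique, so at least 5 colors are needed.
So 4 colors are not enough.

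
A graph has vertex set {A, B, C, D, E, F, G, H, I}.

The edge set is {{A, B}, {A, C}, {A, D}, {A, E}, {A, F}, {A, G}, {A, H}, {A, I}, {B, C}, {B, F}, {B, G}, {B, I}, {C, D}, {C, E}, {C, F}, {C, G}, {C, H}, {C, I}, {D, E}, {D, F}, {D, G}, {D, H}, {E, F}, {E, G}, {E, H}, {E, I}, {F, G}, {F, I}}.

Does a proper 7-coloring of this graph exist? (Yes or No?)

Yes

The chromatic number is 6. A, C, D, E, F, G are mutually adjacent (a clique of size 6), so at least 6 colors are needed.
6 colors suffice: color 1 → {C}; color 2 → {A}; color 3 → {B, E}; color 4 → {F, H}; color 5 → {D, I}; color 6 → {G}.
Since 7 ≥ 6, a proper 7-coloring certainly exists.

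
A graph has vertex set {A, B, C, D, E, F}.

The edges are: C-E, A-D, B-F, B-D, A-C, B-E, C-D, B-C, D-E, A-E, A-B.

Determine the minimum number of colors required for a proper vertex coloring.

A, B, C, D, E are mutually adjacent (a clique of size 5), so at least 5 colors are needed.
5 colors suffice: color red → {B}; color blue → {D, F}; color green → {C}; color yellow → {E}; color purple → {A}. Every edge joins two different colors.

5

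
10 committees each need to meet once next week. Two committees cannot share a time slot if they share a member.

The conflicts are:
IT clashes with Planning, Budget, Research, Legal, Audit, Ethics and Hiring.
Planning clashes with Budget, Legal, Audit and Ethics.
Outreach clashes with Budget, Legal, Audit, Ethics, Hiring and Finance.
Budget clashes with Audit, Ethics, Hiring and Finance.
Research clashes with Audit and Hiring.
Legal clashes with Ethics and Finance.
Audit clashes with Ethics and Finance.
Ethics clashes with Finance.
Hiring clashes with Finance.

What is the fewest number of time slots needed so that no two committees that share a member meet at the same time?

IT, Planning, Budget, Audit, Ethics pairwise conflict, so at least 5 time slots are needed.
5 time slots suffice: time slot 1 → {IT, Finance}; time slot 2 → {Budget, Research, Legal}; time slot 3 → {Ethics, Hiring}; time slot 4 → {Audit}; time slot 5 → {Planning, Outreach}. No two conflicting committees share a time slot.

5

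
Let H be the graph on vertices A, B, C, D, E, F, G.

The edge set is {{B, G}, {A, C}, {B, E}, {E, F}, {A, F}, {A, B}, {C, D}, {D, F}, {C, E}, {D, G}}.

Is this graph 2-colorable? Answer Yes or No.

No

The cycle G-D-F-E-B-G has odd length 5, so it cannot be 2-colored; at least 3 colors are needed.
So 2 colors are not enough.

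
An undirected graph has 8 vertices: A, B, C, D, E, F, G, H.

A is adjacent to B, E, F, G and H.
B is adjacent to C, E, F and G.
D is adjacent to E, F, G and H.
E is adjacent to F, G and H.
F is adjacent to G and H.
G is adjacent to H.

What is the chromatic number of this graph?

5

A, B, E, F, G are mutually adjacent (a clique of size 5), so at least 5 colors are needed.
5 colors suffice: color 1 → {C, E}; color 2 → {F}; color 3 → {G}; color 4 → {B, H}; color 5 → {A, D}. Every edge joins two different colors.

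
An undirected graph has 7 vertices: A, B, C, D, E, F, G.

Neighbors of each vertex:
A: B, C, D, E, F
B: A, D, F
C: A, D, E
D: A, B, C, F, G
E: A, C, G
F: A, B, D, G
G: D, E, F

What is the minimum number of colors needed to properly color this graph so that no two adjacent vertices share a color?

4

A, B, D, F form a clique, so at least 4 colors are needed.
4 colors suffice: color 1 → {D, E}; color 2 → {A, G}; color 3 → {C, F}; color 4 → {B}. Every edge joins two different colors.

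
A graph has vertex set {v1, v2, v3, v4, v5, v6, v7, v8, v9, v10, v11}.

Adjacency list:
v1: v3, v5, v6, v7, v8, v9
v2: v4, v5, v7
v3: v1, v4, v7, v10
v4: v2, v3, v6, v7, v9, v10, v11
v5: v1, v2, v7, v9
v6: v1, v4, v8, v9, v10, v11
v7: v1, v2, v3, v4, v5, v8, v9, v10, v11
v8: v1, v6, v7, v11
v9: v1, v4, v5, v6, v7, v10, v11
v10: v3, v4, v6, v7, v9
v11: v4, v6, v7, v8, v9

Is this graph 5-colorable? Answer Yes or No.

Yes

The chromatic number is 4. v1, v5, v7, v9 form a clique, so at least 4 colors are needed.
4 colors suffice: color R → {v6, v7}; color B → {v2, v3, v8, v9}; color G → {v1, v4}; color Y → {v5, v10, v11}.
Since 5 ≥ 4, a proper 5-coloring certainly exists.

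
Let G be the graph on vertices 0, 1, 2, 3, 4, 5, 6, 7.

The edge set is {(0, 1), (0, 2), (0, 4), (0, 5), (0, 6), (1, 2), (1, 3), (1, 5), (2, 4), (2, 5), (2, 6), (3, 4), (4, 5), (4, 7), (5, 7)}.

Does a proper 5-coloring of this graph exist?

Yes

The chromatic number is 4. 0, 1, 2, 5 form a clique, so at least 4 colors are needed.
4 colors suffice: 0=b, 1=c, 2=a, 3=a, 4=c, 5=d, 6=c, 7=a.
Since 5 ≥ 4, a proper 5-coloring certainly exists.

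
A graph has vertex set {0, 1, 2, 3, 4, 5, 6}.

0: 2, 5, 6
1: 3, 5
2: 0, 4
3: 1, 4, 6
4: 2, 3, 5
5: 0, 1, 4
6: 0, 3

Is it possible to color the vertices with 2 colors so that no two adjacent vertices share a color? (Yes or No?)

The cycle 2-4-3-6-0-2 has odd length 5, so it cannot be 2-colored; at least 3 colors are needed.
So 2 colors are not enough.

No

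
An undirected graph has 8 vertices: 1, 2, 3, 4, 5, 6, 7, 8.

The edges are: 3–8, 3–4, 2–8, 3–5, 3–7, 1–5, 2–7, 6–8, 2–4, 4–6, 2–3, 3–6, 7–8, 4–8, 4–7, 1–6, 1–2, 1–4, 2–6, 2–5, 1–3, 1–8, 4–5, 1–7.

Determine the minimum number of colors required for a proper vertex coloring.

1, 2, 3, 4, 6, 8 are pairwise adjacent (a clique of size 6), so at least 6 colors are needed.
One proper 6-coloring: 1=blue, 2=yellow, 3=green, 4=red, 5=purple, 6=orange, 7=orange, 8=purple. Each edge has distinct colors on its endpoints.

6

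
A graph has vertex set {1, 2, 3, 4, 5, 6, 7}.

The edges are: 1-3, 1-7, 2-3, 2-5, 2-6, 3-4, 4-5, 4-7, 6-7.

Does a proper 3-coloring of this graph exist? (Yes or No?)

Yes

The chromatic number is 3. The cycle 2-6-7-4-5-2 has odd length 5, so it cannot be 2-colored; at least 3 colors are needed.
3 colors suffice: color red → {3, 5, 7}; color blue → {1, 2, 4}; color green → {6}.
That is already a proper 3-coloring.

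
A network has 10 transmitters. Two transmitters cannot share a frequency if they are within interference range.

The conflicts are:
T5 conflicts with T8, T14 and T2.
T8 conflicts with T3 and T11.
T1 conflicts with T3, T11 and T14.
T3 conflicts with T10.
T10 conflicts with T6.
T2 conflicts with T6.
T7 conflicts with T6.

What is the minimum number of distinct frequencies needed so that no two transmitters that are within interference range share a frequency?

The cycle T5-T8-T11-T1-T14-T5 has odd length 5, so it cannot be 2-colored; at least 3 frequencies are needed.
3 frequencies suffice: T5=1, T8=2, T1=2, T3=1, T10=2, T11=1, T14=3, T2=2, T7=2, T6=1. No two conflicting transmitters share a frequency.

3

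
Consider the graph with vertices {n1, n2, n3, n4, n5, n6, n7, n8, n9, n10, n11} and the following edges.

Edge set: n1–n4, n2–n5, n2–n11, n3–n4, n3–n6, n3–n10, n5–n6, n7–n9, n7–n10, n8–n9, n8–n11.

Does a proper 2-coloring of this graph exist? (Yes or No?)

No

The cycle n9-n8-n11-n2-n5-n6-n3-n10-n7-n9 has odd length 9, so it cannot be 2-colored; at least 3 colors are needed.
So 2 colors are not enough.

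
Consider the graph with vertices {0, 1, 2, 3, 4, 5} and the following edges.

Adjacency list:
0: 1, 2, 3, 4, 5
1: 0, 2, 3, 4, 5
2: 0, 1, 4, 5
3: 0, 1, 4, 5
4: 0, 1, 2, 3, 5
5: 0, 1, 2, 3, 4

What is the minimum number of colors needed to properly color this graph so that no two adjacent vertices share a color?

5

0, 1, 3, 4, 5 are mutually adjacent (a clique of size 5), so at least 5 colors are needed.
5 colors suffice: color red → {5}; color blue → {4}; color green → {1}; color yellow → {0}; color purple → {2, 3}. No two adjacent vertices share a color.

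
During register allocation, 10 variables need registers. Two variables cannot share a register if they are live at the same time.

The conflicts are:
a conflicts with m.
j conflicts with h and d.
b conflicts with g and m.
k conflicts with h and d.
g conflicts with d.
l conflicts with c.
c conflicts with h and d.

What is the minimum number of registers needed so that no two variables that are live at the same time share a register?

k and h conflict, so at least 2 registers are needed.
2 registers suffice: register 1 → {a, b, l, h, d}; register 2 → {j, k, g, c, m}. No two conflicting variables share a register.

2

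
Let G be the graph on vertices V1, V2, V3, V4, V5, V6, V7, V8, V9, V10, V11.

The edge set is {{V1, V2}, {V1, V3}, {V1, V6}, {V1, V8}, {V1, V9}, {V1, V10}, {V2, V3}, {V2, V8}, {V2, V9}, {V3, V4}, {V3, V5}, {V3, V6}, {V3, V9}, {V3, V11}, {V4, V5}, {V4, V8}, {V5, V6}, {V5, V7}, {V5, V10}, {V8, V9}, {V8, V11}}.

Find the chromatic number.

4

V1, V2, V8, V9 form a clique, so at least 4 colors are needed.
A valid assignment using 4 colors: V1=2, V2=3, V3=1, V4=3, V5=2, V6=3, V7=1, V8=1, V9=4, V10=1, V11=2. Each edge has distinct colors on its endpoints.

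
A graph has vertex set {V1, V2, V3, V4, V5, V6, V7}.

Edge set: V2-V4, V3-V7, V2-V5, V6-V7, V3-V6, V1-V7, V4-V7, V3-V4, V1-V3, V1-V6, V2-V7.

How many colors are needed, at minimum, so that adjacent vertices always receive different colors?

4

V1, V3, V6, V7 are mutually adjacent (a clique of size 4), so at least 4 colors are needed.
4 colors suffice: V1=3, V2=2, V3=2, V4=3, V5=1, V6=4, V7=1. Every edge joins two different colors.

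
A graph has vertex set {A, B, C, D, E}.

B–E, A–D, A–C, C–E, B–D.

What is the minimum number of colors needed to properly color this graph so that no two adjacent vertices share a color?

The cycle A-D-B-E-C-A has odd length 5, so it cannot be 2-colored; at least 3 colors are needed.
One proper 3-coloring: A=3, B=1, C=1, D=2, E=2. No two adjacent vertices share a color.

3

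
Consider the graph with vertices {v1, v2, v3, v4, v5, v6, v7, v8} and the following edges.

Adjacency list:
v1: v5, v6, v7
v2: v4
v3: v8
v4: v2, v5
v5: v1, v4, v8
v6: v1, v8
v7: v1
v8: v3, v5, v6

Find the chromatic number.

v1 and v7 are adjacent, so at least 2 colors are needed.
A valid assignment using 2 colors: v1=1, v2=2, v3=2, v4=1, v5=2, v6=2, v7=2, v8=1. Each edge has distinct colors on its endpoints.

2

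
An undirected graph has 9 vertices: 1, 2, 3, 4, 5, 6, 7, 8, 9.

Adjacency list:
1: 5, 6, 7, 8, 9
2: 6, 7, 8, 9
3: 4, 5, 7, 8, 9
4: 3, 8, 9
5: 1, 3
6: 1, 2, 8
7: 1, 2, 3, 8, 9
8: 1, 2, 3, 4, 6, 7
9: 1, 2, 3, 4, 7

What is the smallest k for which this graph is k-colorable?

3

1, 6, 8 are pairwise adjacent, so at least 3 colors are needed.
3 colors suffice: color red → {5, 8, 9}; color blue → {1, 2, 3}; color green → {4, 6, 7}. Each edge has distinct colors on its endpoints.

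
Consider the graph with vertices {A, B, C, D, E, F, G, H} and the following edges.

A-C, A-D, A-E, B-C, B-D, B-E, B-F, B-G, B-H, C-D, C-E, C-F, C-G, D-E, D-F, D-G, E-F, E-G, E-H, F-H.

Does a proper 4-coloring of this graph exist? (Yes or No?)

No

B, C, D, E, G are pairwise adjacent (a clique of size 5), so at least 5 colors are needed.
So 4 colors are not enough.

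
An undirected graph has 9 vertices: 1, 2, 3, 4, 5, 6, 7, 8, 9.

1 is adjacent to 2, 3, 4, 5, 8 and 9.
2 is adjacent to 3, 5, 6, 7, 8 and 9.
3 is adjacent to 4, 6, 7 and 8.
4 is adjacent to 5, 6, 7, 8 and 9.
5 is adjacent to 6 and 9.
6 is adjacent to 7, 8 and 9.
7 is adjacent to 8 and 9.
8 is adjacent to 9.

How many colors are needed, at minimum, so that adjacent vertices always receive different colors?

2, 3, 6, 7, 8 are mutually adjacent (a clique of size 5), so at least 5 colors are needed.
5 colors suffice: 1=d, 2=b, 3=c, 4=b, 5=a, 6=d, 7=e, 8=a, 9=c. Each edge has distinct colors on its endpoints.

5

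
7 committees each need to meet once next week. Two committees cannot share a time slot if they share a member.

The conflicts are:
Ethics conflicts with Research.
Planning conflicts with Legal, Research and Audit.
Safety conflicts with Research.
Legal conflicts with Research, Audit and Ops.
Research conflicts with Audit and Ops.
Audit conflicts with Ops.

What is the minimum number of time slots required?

Planning, Legal, Research, Audit are mutually in conflict, so at least 4 time slots are needed.
A valid assignment using 4 time slots: Ethics=2, Planning=4, Safety=2, Legal=3, Research=1, Audit=2, Ops=4. No two conflicting committees share a time slot.

4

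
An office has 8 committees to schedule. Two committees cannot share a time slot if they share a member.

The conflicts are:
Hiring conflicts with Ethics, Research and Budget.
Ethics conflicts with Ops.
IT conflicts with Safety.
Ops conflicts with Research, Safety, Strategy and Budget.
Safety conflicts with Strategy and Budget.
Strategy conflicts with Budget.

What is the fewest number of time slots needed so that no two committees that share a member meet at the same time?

4

Ops, Safety, Strategy, Budget are mutually in conflict, so at least 4 time slots are needed.
A valid assignment using 4 time slots: Hiring=1, Ethics=2, IT=1, Ops=1, Research=2, Safety=3, Strategy=4, Budget=2. Every pair that conflicts lands in different time slots.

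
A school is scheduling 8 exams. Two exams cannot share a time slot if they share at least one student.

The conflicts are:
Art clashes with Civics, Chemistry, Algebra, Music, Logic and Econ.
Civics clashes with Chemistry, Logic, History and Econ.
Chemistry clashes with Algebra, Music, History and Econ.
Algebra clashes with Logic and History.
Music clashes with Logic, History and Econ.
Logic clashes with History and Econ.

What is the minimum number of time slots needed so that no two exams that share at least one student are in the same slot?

Art, Civics, Chemistry, Econ all conflict with each other, so at least 4 time slots are needed.
4 time slots suffice: time slot 1 → {Chemistry, Logic}; time slot 2 → {Art, History}; time slot 3 → {Civics, Algebra, Music}; time slot 4 → {Econ}. No two conflicting exams share a time slot.

4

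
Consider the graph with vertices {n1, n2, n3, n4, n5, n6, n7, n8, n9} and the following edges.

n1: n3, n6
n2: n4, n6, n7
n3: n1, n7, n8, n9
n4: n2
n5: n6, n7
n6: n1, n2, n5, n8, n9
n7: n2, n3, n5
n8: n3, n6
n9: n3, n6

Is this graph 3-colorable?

The chromatic number is 3. The cycle n6-n9-n3-n7-n2-n6 has odd length 5, so it cannot be 2-colored; at least 3 colors are needed.
3 colors suffice: color 1 → {n3, n4, n6}; color 2 → {n1, n2, n5, n8, n9}; color 3 → {n7}.
That is already a proper 3-coloring.

Yes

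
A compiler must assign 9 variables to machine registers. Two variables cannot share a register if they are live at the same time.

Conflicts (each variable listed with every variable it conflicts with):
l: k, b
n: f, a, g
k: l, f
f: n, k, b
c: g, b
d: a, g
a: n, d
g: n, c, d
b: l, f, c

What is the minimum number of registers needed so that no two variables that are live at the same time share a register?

3

The cycle f-n-g-c-b-f has odd length 5, so it cannot be 2-colored; at least 3 registers are needed.
3 registers suffice: register 1 → {k, a, g, b}; register 2 → {l, f, c, d}; register 3 → {n}. Each listed conflict is separated.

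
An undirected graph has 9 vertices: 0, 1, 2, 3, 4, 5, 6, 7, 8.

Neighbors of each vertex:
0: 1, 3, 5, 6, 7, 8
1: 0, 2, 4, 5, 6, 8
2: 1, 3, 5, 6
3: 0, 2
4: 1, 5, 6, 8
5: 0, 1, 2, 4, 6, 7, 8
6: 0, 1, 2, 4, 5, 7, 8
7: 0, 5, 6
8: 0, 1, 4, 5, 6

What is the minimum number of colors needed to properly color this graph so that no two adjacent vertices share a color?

5

1, 4, 5, 6, 8 form a clique, so at least 5 colors are needed.
5 colors suffice: 0=yellow, 1=green, 2=yellow, 3=red, 4=yellow, 5=blue, 6=red, 7=green, 8=purple. Each edge has distinct colors on its endpoints.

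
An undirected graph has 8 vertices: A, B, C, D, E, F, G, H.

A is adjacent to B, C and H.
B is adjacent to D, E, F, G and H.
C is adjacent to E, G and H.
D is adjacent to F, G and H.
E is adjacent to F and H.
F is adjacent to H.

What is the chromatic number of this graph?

4

B, E, F, H are pairwise adjacent (a clique of size 4), so at least 4 colors are needed.
4 colors suffice: A=3, B=1, C=1, D=3, E=3, F=4, G=2, H=2. Each edge has distinct colors on its endpoints.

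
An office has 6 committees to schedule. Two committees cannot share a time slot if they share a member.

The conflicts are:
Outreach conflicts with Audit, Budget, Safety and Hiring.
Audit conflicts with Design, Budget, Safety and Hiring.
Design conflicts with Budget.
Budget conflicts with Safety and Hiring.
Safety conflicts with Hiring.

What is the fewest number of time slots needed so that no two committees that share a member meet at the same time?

Outreach, Audit, Budget, Safety, Hiring pairwise conflict, so at least 5 time slots are needed.
5 time slots suffice: Outreach=5, Audit=2, Design=3, Budget=1, Safety=3, Hiring=4. Every pair that conflicts lands in different time slots.

5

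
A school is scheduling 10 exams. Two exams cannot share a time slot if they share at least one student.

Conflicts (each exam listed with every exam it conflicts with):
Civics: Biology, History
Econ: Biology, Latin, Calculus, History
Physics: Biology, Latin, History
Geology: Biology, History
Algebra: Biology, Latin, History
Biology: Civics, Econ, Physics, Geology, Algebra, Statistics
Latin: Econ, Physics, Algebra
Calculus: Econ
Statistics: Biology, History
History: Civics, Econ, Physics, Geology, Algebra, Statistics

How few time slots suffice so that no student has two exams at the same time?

2

Econ and Biology conflict, so at least 2 time slots are needed.
2 time slots suffice: time slot 1 → {Biology, Latin, Calculus, History}; time slot 2 → {Civics, Econ, Physics, Geology, Algebra, Statistics}. No two conflicting exams share a time slot.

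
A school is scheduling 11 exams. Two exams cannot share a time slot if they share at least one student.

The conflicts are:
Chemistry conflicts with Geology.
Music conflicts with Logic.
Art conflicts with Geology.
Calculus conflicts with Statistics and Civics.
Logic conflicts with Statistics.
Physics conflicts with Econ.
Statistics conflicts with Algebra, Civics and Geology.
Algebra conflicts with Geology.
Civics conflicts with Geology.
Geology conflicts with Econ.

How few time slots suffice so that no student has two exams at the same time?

3

Calculus, Statistics, Civics all conflict with each other, so at least 3 time slots are needed.
A valid assignment using 3 time slots: Chemistry=2, Music=2, Art=2, Calculus=1, Logic=1, Physics=1, Statistics=2, Algebra=3, Civics=3, Geology=1, Econ=2. Each listed conflict is separated.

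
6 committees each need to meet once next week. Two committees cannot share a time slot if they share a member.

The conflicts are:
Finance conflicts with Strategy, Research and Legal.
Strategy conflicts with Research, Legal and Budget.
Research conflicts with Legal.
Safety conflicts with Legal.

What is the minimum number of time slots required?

Finance, Strategy, Research, Legal all conflict with each other, so at least 4 time slots are needed.
Using 4 time slots: Finance=4, Strategy=1, Research=3, Safety=1, Legal=2, Budget=2. Every pair that conflicts lands in different time slots.

4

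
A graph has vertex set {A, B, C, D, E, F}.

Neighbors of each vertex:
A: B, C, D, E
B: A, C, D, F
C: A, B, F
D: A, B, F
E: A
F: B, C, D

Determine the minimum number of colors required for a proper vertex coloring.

3

A, B, C are mutually adjacent, so at least 3 colors are needed.
3 colors suffice: color 1 → {B, E}; color 2 → {A, F}; color 3 → {C, D}. No two adjacent vertices share a color.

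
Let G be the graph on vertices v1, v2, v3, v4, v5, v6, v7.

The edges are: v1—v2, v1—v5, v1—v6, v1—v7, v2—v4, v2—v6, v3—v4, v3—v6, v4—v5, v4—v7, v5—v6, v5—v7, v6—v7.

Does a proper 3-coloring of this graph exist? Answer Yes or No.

No

v1, v5, v6, v7 form a clique, so at least 4 colors are needed.
So 3 colors are not enough.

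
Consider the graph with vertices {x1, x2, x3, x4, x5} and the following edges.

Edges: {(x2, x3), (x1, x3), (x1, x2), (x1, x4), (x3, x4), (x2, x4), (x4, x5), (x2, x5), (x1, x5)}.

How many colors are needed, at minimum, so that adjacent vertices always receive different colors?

4

x1, x2, x4, x5 are mutually adjacent (a clique of size 4), so at least 4 colors are needed.
A valid assignment using 4 colors: x1=2, x2=1, x3=4, x4=3, x5=4. Each edge has distinct colors on its endpoints.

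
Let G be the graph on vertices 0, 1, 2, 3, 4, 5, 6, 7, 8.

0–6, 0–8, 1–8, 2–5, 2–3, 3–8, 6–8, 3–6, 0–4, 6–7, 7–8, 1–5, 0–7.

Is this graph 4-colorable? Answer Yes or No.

Yes

The chromatic number is 4. 0, 6, 7, 8 are pairwise adjacent (a clique of size 4), so at least 4 colors are needed.
4 colors suffice: 0=c, 1=b, 2=b, 3=c, 4=a, 5=a, 6=b, 7=d, 8=a.
That is already a proper 4-coloring.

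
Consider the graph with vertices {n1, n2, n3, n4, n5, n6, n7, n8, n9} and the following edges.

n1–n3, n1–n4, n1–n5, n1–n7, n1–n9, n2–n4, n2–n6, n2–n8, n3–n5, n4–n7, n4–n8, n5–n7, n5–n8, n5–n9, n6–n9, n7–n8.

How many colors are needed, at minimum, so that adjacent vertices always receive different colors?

n1, n3, n5 form a triangle, so at least 3 colors are needed.
3 colors suffice: n1=2, n2=3, n3=3, n4=1, n5=1, n6=1, n7=3, n8=2, n9=3. Each edge has distinct colors on its endpoints.

3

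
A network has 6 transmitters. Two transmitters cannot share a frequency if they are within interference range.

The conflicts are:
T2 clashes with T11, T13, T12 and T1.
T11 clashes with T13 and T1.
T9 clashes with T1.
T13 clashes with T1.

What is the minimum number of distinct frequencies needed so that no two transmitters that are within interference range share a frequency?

4

T2, T11, T13, T1 are mutually in conflict, so at least 4 frequencies are needed.
4 frequencies suffice: frequency 1 → {T12, T1}; frequency 2 → {T2, T9}; frequency 3 → {T13}; frequency 4 → {T11}. Every pair that conflicts lands in different frequencies.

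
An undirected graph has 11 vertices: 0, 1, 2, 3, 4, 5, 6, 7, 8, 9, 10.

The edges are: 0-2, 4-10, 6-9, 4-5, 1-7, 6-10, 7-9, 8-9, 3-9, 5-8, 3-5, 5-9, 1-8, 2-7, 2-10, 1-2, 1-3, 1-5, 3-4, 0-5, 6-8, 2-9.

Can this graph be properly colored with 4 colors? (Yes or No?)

The chromatic number is 3. 1, 2, 7 are mutually adjacent, so at least 3 colors are needed.
A valid assignment using 3 colors: 0=red, 1=red, 2=blue, 3=green, 4=red, 5=blue, 6=blue, 7=green, 8=green, 9=red, 10=green.
Since 4 ≥ 3, a proper 4-coloring certainly exists.

Yes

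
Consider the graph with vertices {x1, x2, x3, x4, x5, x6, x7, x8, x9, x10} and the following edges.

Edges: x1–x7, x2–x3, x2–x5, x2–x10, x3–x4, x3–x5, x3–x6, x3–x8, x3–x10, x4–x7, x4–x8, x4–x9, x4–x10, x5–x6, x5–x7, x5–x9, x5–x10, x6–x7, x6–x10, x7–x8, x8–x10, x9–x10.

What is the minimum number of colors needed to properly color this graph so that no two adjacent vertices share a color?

x3, x4, x8, x10 are mutually adjacent (a clique of size 4), so at least 4 colors are needed.
4 colors suffice: color R → {x7, x10}; color B → {x1, x3, x9}; color G → {x4, x5}; color Y → {x2, x6, x8}. Each edge has distinct colors on its endpoints.

4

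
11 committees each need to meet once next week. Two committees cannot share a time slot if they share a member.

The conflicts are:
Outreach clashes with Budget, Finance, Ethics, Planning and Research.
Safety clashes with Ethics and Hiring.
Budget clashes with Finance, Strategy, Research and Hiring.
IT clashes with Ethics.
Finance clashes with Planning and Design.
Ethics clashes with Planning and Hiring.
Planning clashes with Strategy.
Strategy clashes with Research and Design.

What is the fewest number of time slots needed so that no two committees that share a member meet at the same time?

Safety, Ethics, Hiring all conflict with each other, so at least 3 time slots are needed.
A valid assignment using 3 time slots: Outreach=1, Safety=2, Budget=2, IT=1, Finance=3, Ethics=3, Planning=2, Strategy=1, Research=3, Hiring=1, Design=2. Every pair that conflicts lands in different time slots.

3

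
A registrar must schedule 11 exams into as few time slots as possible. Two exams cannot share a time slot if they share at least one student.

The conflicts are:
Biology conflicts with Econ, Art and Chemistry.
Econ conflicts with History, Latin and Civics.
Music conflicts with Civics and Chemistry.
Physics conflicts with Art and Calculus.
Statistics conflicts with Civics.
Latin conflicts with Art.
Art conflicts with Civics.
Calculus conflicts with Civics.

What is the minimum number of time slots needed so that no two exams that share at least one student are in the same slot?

The cycle Music-Civics-Econ-Biology-Chemistry-Music has odd length 5, so it cannot be 2-colored; at least 3 time slots are needed.
3 time slots suffice: Biology=1, Econ=2, Music=3, Physics=1, Statistics=2, History=1, Latin=1, Art=2, Calculus=2, Civics=1, Chemistry=2. No two conflicting exams share a time slot.

3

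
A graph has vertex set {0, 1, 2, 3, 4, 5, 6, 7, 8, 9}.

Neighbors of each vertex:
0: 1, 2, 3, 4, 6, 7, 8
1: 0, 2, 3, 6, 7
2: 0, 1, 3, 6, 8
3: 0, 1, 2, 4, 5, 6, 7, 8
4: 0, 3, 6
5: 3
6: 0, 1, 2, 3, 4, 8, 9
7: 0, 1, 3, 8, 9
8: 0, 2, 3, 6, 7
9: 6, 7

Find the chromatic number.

5

0, 2, 3, 6, 8 are pairwise adjacent (a clique of size 5), so at least 5 colors are needed.
5 colors suffice: color a → {3, 9}; color b → {5, 6, 7}; color c → {0}; color d → {1, 4, 8}; color e → {2}. No two adjacent vertices share a color.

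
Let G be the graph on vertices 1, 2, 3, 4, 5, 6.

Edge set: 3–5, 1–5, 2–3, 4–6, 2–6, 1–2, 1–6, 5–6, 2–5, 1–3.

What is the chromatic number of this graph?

1, 2, 5, 6 are mutually adjacent (a clique of size 4), so at least 4 colors are needed.
A valid assignment using 4 colors: 1=c, 2=d, 3=b, 4=a, 5=a, 6=b. Each edge has distinct colors on its endpoints.

4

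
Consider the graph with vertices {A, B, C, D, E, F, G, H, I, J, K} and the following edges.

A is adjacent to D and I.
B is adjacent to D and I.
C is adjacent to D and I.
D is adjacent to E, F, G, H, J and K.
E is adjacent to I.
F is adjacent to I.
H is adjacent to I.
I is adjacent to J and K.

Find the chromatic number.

D and K are adjacent, so at least 2 colors are needed.
One proper 2-coloring: A=2, B=2, C=2, D=1, E=2, F=2, G=2, H=2, I=1, J=2, K=2. No two adjacent vertices share a color.

2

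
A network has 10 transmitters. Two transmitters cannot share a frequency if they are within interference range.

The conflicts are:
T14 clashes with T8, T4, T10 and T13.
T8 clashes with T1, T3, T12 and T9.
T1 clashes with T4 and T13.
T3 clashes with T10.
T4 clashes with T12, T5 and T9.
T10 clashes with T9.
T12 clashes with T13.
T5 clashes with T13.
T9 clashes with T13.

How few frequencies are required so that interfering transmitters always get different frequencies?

2

T5 and T13 conflict, so at least 2 frequencies are needed.
A valid assignment using 2 frequencies: T14=2, T8=1, T1=2, T3=2, T4=1, T10=1, T12=2, T5=2, T9=2, T13=1. Each listed conflict is separated.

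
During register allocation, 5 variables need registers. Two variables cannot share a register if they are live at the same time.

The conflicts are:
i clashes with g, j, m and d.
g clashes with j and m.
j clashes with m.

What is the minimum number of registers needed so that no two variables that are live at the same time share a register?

i, g, j, m pairwise conflict, so at least 4 registers are needed.
4 registers suffice: register 1 → {i}; register 2 → {m, d}; register 3 → {j}; register 4 → {g}. No two conflicting variables share a register.

4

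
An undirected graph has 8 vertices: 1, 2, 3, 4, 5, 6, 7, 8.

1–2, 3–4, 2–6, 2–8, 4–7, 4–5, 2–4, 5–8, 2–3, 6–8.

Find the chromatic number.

2, 6, 8 are mutually adjacent, so at least 3 colors are needed.
3 colors suffice: color a → {2, 5, 7}; color b → {1, 4, 8}; color c → {3, 6}. Every edge joins two different colors.

3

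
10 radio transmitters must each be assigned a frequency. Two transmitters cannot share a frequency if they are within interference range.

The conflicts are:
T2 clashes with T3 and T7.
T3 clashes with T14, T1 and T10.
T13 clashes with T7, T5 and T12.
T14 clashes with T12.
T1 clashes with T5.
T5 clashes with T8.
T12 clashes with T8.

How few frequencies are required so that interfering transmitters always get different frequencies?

T13 and T12 conflict, so at least 2 frequencies are needed.
2 frequencies suffice: frequency 1 → {T3, T7, T5, T12}; frequency 2 → {T2, T13, T14, T1, T10, T8}. Each listed conflict is separated.

2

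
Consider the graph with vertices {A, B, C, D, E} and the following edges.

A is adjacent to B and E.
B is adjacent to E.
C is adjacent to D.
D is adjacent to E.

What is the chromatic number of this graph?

A, B, E form a triangle, so at least 3 colors are needed.
A valid assignment using 3 colors: A=green, B=blue, C=red, D=blue, E=red. Every edge joins two different colors.

3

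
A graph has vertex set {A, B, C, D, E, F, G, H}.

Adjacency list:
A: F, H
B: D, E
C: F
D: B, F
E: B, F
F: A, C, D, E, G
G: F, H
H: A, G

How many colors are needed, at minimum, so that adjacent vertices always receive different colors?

D and F are adjacent, so at least 2 colors are needed.
2 colors suffice: color 1 → {B, F, H}; color 2 → {A, C, D, E, G}. No two adjacent vertices share a color.

2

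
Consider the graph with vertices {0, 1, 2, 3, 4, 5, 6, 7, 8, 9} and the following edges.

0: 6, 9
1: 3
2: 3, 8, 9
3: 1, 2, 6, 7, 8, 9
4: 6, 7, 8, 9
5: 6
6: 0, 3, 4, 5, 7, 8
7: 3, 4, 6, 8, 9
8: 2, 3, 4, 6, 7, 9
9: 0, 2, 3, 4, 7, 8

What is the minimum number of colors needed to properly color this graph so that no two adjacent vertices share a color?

4

2, 3, 8, 9 are pairwise adjacent (a clique of size 4), so at least 4 colors are needed.
4 colors suffice: 0=b, 1=a, 2=d, 3=c, 4=c, 5=b, 6=a, 7=d, 8=b, 9=a. Every edge joins two different colors.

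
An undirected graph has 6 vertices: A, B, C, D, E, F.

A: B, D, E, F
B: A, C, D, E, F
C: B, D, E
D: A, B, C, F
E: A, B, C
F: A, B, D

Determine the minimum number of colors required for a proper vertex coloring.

A, B, D, F are pairwise adjacent (a clique of size 4), so at least 4 colors are needed.
A valid assignment using 4 colors: A=3, B=1, C=3, D=2, E=2, F=4. No two adjacent vertices share a color.

4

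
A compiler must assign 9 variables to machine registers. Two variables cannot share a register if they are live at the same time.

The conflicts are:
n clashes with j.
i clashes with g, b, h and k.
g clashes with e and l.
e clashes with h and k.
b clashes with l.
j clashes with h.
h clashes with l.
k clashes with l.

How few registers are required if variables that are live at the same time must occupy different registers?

b and l conflict, so at least 2 registers are needed.
2 registers suffice: register 1 → {i, e, j, l}; register 2 → {n, g, b, h, k}. Every pair that conflicts lands in different registers.

2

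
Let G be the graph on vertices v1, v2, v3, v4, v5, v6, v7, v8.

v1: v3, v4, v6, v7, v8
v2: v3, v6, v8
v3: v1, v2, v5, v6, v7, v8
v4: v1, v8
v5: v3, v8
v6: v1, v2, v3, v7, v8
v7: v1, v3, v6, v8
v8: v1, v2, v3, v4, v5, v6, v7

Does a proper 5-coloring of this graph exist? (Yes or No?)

Yes

The chromatic number is 5. v1, v3, v6, v7, v8 are pairwise adjacent (a clique of size 5), so at least 5 colors are needed.
5 colors suffice: color 1 → {v8}; color 2 → {v3, v4}; color 3 → {v1, v2, v5}; color 4 → {v6}; color 5 → {v7}.
That is already a proper 5-coloring.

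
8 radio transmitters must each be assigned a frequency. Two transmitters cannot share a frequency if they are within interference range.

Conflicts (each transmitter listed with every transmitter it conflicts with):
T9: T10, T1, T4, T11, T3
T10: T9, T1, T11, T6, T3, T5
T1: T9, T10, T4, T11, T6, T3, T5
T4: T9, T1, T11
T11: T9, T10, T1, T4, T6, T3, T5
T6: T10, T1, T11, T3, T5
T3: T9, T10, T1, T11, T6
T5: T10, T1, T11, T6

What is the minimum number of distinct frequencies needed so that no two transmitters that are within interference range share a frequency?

5

T9, T10, T1, T11, T3 pairwise conflict, so at least 5 frequencies are needed.
A valid assignment using 5 frequencies: T9=4, T10=3, T1=2, T4=3, T11=1, T6=4, T3=5, T5=5. Each listed conflict is separated.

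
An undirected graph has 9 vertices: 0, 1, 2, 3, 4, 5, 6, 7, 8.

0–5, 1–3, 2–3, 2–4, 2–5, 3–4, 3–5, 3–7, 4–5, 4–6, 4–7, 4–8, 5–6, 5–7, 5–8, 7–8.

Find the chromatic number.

4, 5, 7, 8 are mutually adjacent (a clique of size 4), so at least 4 colors are needed.
4 colors suffice: color red → {1, 5}; color blue → {0, 4}; color green → {3, 6, 8}; color yellow → {2, 7}. Every edge joins two different colors.

4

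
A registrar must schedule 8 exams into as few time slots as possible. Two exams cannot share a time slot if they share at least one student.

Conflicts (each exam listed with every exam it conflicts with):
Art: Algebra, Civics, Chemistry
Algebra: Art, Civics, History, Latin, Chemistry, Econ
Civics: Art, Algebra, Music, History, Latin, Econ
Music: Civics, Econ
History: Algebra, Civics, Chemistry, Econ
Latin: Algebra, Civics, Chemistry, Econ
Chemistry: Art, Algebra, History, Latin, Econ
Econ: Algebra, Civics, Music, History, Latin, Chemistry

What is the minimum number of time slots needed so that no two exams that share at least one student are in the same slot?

Algebra, History, Chemistry, Econ are mutually in conflict, so at least 4 time slots are needed.
4 time slots suffice: time slot 1 → {Civics, Chemistry}; time slot 2 → {Art, Econ}; time slot 3 → {Algebra, Music}; time slot 4 → {History, Latin}. Each listed conflict is separated.

4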